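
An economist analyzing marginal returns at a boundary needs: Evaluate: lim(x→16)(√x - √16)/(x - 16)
Multiply by conjugate (√x + √16)/(√x + √16):
= (x - 16)/((x - 16)(√x + √16)) = 1/(√x + √16)
As x → 16: 1/(2√16)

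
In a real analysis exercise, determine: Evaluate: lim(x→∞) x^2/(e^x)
Apply L'Hôpital 2 times (∞/∞ each time):
Eventually get 2!/(e^x) → 0

Answer: 0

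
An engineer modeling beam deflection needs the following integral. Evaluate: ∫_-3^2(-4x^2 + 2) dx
Step 1: Find antiderivative F(x) = (-4/3)x^3+2x
Step 2: F(2) - F(-3) = -20/3 - (30) = -110/3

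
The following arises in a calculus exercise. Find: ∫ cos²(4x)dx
Using identity cos²(u) = (1+cos(2u))/2:
∫ (1+cos(8x))/2 dx = x/2+sin(8x)/16+C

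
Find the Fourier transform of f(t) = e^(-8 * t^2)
The Fourier transform of a Gaussian e^(-a * t^2) is sqrt(pi/a) * e^(-omega^2/(4a)).
With a = 8: F(omega) = sqrt(pi/8) * e^(-omega^2/32)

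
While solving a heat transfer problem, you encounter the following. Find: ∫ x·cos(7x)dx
By parts: u=x, dv=cos(7x) dx
du=dx, v=sin(7x)/7
=x·sin(7x)/7 + cos(7x)/7² + C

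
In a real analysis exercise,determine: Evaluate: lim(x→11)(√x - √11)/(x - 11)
Multiply by conjugate (√x+√11)/(√x+√11):
= (x - 11)/((x - 11)(√x+√11)) = 1/(√x+√11)
As x → 11: 1/(2√11)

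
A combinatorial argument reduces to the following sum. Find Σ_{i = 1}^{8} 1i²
= 1·n(n+1)(2n+1)/6 = 1·8·9·17/6 = 204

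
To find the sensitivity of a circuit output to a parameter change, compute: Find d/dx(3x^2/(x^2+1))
Quotient rule: (f/g)' = (f'g - fg')/g²
f = 3x^2, f' = 6x
g = x^2 + 1, g' = 2x

Answer: (6x·(x^2 + 1) - 6x^3)/(x^2 + 1)²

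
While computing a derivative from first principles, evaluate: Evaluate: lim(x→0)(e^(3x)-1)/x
L'Hôpital (0/0): lim 3e^(3x)/1 = 3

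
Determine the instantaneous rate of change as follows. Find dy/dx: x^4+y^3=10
Differentiate: 4x^3 + 3y^2·(dy/dx) = 0
dy/dx = -4x^3/(3y^2)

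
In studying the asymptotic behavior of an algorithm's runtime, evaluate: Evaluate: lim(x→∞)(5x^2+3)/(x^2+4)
Divide numerator and denominator by x^2:
lim (5+3/x^2)/(1+4/x^2)=5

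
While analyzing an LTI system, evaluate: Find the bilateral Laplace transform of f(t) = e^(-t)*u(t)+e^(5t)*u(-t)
For e^(-t) * u(t): L = 1/(s + 1), Re(s) > -1
For e^(5t) * u(-t): L = -1/(s-5), Re(s) < 5
Combined: F(s) = 1/(s + 1) - 1/(s-5), -1 < Re(s) < 5

Answer: 1/(s + 1) - 1/(s-5), ROC: -1 < Re(s) < 5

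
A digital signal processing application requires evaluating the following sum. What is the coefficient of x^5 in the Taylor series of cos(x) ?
cos(x) has only even powers. Coefficient of x^5 = 0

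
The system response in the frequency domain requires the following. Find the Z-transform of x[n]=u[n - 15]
Using the time-shift property: Z{u[n-15]}=z^(-15) * z/(z-1)
=z^(-14)/(z-1)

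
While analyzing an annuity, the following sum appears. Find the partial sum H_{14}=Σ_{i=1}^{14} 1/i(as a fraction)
H_14 = 1+1/2+1/3+...+1/14
= 1171733/360360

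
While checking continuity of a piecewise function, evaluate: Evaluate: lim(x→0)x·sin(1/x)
Squeeze theorem: -|x| ≤ x·sin(1/x) ≤ |x|
Since x → 0 as x → 0, by squeeze theorem the limit is 0

Answer: 0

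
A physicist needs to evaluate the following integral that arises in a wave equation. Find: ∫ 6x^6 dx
Using power rule: ∫ 6x^6 dx = 6/7 x^7+C = (6/7)x^7+C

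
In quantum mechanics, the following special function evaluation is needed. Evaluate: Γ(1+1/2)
Γ(n+1/2) = (2n)!√π/(4^n·n!)
= 2√π/(4·1) = (1/2)·√π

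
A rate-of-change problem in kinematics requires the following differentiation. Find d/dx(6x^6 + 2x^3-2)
Power rule: d/dx(ax^n) = n·a·x^(n-1)
Term by term: 36·x^5 + 6·x^2

Answer: 36x^5 + 6x^2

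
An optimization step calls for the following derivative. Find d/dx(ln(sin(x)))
Chain rule: d/dx[ln(u)]=u'/u where u=sin(x)
u'=cos(x)

Answer: (cos(x))/(sin(x))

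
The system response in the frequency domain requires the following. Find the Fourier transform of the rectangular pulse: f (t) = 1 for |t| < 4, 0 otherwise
F(omega) = integral from -4 to 4 of e^(-j * omega * t) dt
= 2 * sin(4 * omega)/omega = 8 * sinc(4 * omega/pi)

Answer: 2 * sin(4 * omega)/omega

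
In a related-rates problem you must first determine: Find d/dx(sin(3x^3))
Chain rule: d/dx[sin(u)] = cos(u)·u' where u = 3x^3
u' = 9x^2

Answer: 9x^2·cos(3x^3)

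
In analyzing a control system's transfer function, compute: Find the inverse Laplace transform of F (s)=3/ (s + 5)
L^(-1){3/(s-a)}=c·e^(at)
Here a=-5, c=3

Answer: 3e^(-5t)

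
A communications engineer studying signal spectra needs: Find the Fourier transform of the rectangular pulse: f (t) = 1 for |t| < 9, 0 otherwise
F(omega)=integral from -9 to 9 of e^(-j * omega * t) dt
=2 * sin(9 * omega)/omega=18 * sinc(9 * omega/pi)

Answer: 2 * sin(9 * omega)/omega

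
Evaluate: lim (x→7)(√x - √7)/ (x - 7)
Multiply by conjugate (√x+√7)/(√x+√7):
=(x - 7)/((x - 7)(√x+√7))=1/(√x+√7)
As x → 7: 1/(2√7)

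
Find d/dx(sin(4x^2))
Chain rule: d/dx[sin(u)]=cos(u)·u' where u=4x^2
u'=8x

Answer: 8x·cos(4x^2)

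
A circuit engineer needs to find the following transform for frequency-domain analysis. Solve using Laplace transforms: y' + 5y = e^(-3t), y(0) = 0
Take L: sY - 0+5Y = 1/(s+3)
Y(s+5) = 1/(s+3)+0
Y = 1/((s+3)(s+5))+0/(s+5)
Partial fractions: 1/((s+3)(s+5)) = (1/2)/(s+3) - (1/2)/(s+5)
So Y = (1/2)/(s+3) - (1/2)/(s+5)
Inverse Laplace transform (L^(-1){1/(s+3)} = e^(-3t), L^(-1){1/(s+5)} = e^(-5t)):

Answer: y(t) = (1/2)·e^(-3t) - (1/2)·e^(-5t)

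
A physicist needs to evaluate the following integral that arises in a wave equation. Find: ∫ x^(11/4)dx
Power rule: ∫ x^(11/4) dx=x^(15/4)/(15/4) + C

Answer: (4/15)·x^(15/4) + C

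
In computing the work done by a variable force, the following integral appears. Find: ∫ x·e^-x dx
Integration by parts: u = x, dv = e^-x dx
du = dx, v = -e^-x
= -x·e^-x - ∫ -e^-x dx
= -x·e^-x - e^-x+C

Answer: -e^-x(x+1)+C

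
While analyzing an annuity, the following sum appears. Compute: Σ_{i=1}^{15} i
Using formula: Σ i^1 = n(n+1)/2 = 15·16/2 = 120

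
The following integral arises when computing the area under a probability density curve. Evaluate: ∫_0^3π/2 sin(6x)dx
Antiderivative: -cos(6x)/6
Evaluate at bounds: [-cos(6·3π/2)/6] - [-cos(6·0)/6]
=(-(-1)+(1))/6=1/3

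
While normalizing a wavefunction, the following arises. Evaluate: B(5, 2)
B(x,y) = Γ(x)Γ(y)/Γ(x + y) = (x-1)!(y-1)!/(x + y-1)!
B(5,2) = 4!·1!/6! = 1/30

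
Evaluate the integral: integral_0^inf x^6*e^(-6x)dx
This is a Gamma integral. Substitute u = 6x (du = 6 dx):
integral_0^inf x^6*e^(-6x) dx = (1/6^7) integral_0^inf u^6*e^(-u) du
= Gamma(7)/6^7 = 6!/6^7 = 720/279936

Answer: 5/1944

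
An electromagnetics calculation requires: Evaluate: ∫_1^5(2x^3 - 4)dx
Step 1: Find antiderivative F(x)=(1/2)x^4 - 4x
Step 2: F(5) - F(1)=585/2 - (-7/2)=296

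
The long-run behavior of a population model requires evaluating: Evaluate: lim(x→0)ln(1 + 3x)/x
L'Hôpital (0/0): lim 3/(1+3x) / 1 = 3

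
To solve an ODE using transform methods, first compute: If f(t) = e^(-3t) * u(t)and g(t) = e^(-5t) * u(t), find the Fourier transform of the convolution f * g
By the convolution theorem: F{f * g} = F(omega) * G(omega)
F(omega) = 1/(3+j * omega), G(omega) = 1/(5+j * omega)
F{f * g} = 1/((3+j * omega)(5+j * omega))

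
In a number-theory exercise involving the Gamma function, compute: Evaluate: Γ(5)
Γ(n) = (n-1)! for positive integers
Γ(5) = 4! = 24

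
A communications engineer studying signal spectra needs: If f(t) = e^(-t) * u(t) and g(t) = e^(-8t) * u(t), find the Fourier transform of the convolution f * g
By the convolution theorem: F{f*g}=F(omega)*G(omega)
F(omega)=1/(1 + j*omega), G(omega)=1/(8 + j*omega)
F{f*g}=1/((1 + j*omega)(8 + j*omega))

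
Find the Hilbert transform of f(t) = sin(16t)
The Hilbert transform shifts each frequency component by -pi/2.
H{sin(wt)} = -cos(wt)
With w = 16: H{sin(16t)} = -cos(16t)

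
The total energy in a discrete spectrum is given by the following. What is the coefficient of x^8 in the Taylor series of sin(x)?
sin(x) has only odd powers. Coefficient of x^8=0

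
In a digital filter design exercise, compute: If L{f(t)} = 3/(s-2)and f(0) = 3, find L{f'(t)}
L{f'(t)} = s·F(s) - f(0) = 3s/(s-2) - 3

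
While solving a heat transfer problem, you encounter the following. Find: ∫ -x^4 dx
Using power rule: ∫ -x^4 dx=-1/5 x^5 + C=(-1/5)x^5 + C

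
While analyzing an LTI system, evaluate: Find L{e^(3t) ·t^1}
First shifting: L{e^(at)f(t)}=F(s-a)
L{t^1}=1/s^2
Shift s → s-3: 1/(s-3)^2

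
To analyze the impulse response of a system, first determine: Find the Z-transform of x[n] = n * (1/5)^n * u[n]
Using the property Z{n * a^n * u[n]}=az/(z-a)^2
With a=1/5: X(z)=(1/5)z/(z - 1/5)^2, |z| > 1/5

Answer: (1/5)z/(z - 1/5)^2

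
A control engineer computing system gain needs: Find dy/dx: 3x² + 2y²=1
Differentiate: 6x + 4y·(dy/dx)=0
dy/dx=-6x/(4y)=-(3/2)·(x/y)

Answer: dy/dx=-(3/2)·(x/y)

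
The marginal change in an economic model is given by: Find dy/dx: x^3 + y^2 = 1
Differentiate: 3x^2+2y·(dy/dx) = 0
dy/dx = -3x^2/(2y)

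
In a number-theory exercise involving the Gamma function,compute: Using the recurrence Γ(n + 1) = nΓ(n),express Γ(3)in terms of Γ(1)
Γ(3)=2Γ(2)=2·1Γ(1)=...=2!·Γ(1)=2·Γ(1)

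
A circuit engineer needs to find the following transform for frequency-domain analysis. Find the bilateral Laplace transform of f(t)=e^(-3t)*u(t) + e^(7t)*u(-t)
For e^(-3t) * u(t): L=1/(s+3), Re(s) > -3
For e^(7t) * u(-t): L=-1/(s-7), Re(s) < 7
Combined: F(s)=1/(s+3)-1/(s-7), -3 < Re(s) < 7

Answer: 1/(s+3)-1/(s-7), ROC: -3 < Re(s) < 7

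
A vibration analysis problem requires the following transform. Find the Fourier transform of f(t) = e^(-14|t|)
Using the standard pair: F{e^(-a|t|)} = 2a/(a^2+omega^2)
With a = 14: F(omega) = 28/(196+omega^2)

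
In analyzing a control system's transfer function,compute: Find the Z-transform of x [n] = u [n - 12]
Using the time-shift property: Z{u[n-12]}=z^(-12)*z/(z-1)
=z^(-11)/(z-1)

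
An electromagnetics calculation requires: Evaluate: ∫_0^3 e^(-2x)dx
Antiderivative: (1/(-2))e^(-2x)
Evaluate: (1/(-2))(e^-6-1)

Answer: (e^-6-1)/(-2)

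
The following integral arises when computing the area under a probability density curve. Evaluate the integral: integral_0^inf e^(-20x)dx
integral_0^inf e^(-20x) dx = [-1/20*e^(-20x)]_0^inf
= 0 - (-1/20) = 1/20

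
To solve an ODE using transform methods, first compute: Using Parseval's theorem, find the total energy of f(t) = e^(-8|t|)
Parseval's theorem: E = integral |f(t)|^2 dt = (1/2pi) integral |F(omega)|^2 domega
E = integral_{-inf}^{inf} e^(-16|t|) dt = 2*integral_0^inf e^(-16t) dt = 2/(2*8) = 1/8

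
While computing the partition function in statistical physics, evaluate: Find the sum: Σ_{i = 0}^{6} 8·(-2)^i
Geometric series: S = a(1 - r^n)/(1 - r)
a = 8, r = -2, n = 7
S = 8(1+128)/3 = 344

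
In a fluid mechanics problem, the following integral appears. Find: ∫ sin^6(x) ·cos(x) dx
Let u = sin(x), du = cos(x) dx
∫ u^6 du = u^7/7+C

Answer: sin^7(x)/7+C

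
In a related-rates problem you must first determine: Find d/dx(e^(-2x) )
Chain rule: d/dx[e^u]=e^u · u' where u=-2x
u'=-2

Answer: -2·e^(-2x)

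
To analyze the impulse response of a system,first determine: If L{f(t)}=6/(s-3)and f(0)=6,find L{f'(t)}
L{f'(t)} = s·F(s) - f(0) = 6s/(s-3) - 6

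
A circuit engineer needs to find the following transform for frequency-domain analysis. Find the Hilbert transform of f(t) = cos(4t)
The Hilbert transform shifts each frequency component by -pi/2.
H{cos(wt)} = sin(wt)
With w = 4: H{cos(4t)} = sin(4t)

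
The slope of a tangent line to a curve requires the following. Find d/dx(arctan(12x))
d/dx[arctan(u)] = u'/(1+u²), u = 12x, u' = 12

Answer: 12/(1+144x²)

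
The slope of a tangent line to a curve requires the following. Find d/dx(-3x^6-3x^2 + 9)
Power rule: d/dx(ax^n) = n·a·x^(n-1)
Term by term: -18·x^5-6·x

Answer: -18x^5-6x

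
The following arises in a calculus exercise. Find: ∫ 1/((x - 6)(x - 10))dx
Partial fractions: 1/((x-6)(x-10)) = A/(x-6) + B/(x-10)
A = -1/4, B = 1/4
∫ [-1/4· 1/(x-6) + 1/4· 1/(x-10)] dx
= (1/4)[ln|x-10| - ln|x-6|] + C

Answer: (1/4)·ln|(x-10)/(x-6)| + C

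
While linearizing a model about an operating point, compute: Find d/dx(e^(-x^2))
Chain rule: d/dx[e^u]=e^u · u' where u=-x^2
u'=-2x

Answer: -2x·e^(-x^2)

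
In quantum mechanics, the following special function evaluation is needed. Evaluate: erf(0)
erf(0) = 0 (error function is odd and erf(0) = 0 by definition)

Answer: 0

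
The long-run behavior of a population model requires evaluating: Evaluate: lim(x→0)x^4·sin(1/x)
Squeeze theorem: -|x^4| ≤ x^4·sin(1/x) ≤ |x^4|
Since x^4 → 0 as x → 0, by squeeze theorem the limit is 0

Answer: 0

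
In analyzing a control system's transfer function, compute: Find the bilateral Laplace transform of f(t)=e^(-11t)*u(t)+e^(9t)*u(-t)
For e^(-11t)*u(t): L = 1/(s+11), Re(s) > -11
For e^(9t)*u(-t): L = -1/(s-9), Re(s) < 9
Combined: F(s) = 1/(s+11)-1/(s-9), -11 < Re(s) < 9

Answer: 1/(s+11)-1/(s-9), ROC: -11 < Re(s) < 9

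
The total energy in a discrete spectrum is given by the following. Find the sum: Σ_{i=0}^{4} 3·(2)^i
Geometric series: S=a(1 - r^n)/(1 - r)
a=3, r=2, n=5
S=3(1-32)/-1=93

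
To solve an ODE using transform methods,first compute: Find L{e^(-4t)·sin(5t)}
First shifting: L{e^(at)f(t)}=F(s-a)
L{sin(5t)}=5/(s² + 25)
Shift: 5/((s + 4)² + 25)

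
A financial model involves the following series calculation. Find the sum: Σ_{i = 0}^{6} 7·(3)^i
Geometric series: S=a(1 - r^n)/(1 - r)
a=7, r=3, n=7
S=7(1-2187)/-2=7651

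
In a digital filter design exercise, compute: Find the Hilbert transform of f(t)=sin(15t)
The Hilbert transform shifts each frequency component by -pi/2.
H{sin(wt)} = -cos(wt)
With w = 15: H{sin(15t)} = -cos(15t)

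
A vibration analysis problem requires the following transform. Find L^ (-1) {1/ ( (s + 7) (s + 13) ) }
Partial fractions: 1/((s+7)(s+13))=A/(s+7)+B/(s+13)
Cover-up: A=1/(s+13)|_{s=-7}=1/6; B=1/(s+7)|_{s=-13}=-1/6
L^(-1)=(1/6)e^(-7t) - (1/6)e^(-13t)

Answer: (1/6)(e^(-7t) - e^(-13t))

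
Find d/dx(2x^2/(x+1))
Quotient rule: (f/g)'=(f'g - fg')/g²
f=2x^2, f'=4x
g=x+1, g'=1

Answer: (4x·(x+1)-2x^2)/(x+1)²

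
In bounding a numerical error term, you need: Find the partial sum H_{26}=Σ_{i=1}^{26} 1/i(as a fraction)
H_26 = 1+1/2+1/3+...+1/26
= 34395742267/8923714800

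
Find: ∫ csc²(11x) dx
Since d/dx[-cot(11x)] = 11csc²(11x), integral = -cot(11x)/11 + C

Answer: (-1/11)cot(11x) + C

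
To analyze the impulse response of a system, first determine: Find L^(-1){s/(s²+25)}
L^(-1){s/(s² + w²)}=cos(wt)
Here w=5

Answer: cos(5t)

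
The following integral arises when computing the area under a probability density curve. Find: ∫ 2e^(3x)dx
Since d/dx[e^(3x)]=3e^(3x), we get 2/3 e^(3x) + C

Answer: (2/3)e^(3x) + C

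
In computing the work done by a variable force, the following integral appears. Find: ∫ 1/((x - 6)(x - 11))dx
Partial fractions: 1/((x-6)(x-11)) = A/(x-6)+B/(x-11)
A = -1/5, B = 1/5
∫ [-1/5· 1/(x-6)+1/5· 1/(x-11)] dx
= (1/5)[ln|x-11| - ln|x-6|]+C

Answer: (1/5)·ln|(x-11)/(x-6)|+C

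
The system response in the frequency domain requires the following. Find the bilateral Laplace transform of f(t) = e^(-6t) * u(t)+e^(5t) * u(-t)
For e^(-6t) * u(t): L=1/(s+6), Re(s) > -6
For e^(5t) * u(-t): L=-1/(s-5), Re(s) < 5
Combined: F(s)=1/(s+6)-1/(s-5), -6 < Re(s) < 5

Answer: 1/(s+6)-1/(s-5), ROC: -6 < Re(s) < 5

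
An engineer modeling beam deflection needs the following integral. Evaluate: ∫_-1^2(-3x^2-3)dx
Step 1: Find antiderivative F(x)=-x^3-3x
Step 2: F(2) - F(-1)=-14 - (4)=-18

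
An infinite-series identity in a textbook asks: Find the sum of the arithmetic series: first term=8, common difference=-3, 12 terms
Last term: a_n = 8+(12-1)·-3 = -25
Sum = n(a_1+a_n)/2 = 12(8+(-25))/2 = -102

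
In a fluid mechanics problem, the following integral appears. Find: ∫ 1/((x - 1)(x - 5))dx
Partial fractions: 1/((x-1)(x-5)) = A/(x-1)+B/(x-5)
A = -1/4, B = 1/4
∫ [-1/4· 1/(x-1)+1/4· 1/(x-5)] dx
= (1/4)[ln|x-5| - ln|x-1|]+C

Answer: (1/4)·ln|(x-5)/(x-1)|+C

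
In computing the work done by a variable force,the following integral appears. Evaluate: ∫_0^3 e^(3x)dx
Antiderivative: (1/3)e^(3x)
Evaluate: (1/3)(e^9-1)

Answer: (e^9-1)/3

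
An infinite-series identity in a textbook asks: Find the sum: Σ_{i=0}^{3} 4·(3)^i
Geometric series: S = a(1 - r^n)/(1 - r)
a = 4, r = 3, n = 4
S = 4(1-81)/-2 = 160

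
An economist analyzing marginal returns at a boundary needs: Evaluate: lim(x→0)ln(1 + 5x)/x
L'Hôpital (0/0): lim 5/(1 + 5x) / 1 = 5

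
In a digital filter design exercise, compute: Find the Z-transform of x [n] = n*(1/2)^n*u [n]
Using the property Z{n*a^n*u[n]} = az/(z-a)^2
With a = 1/2: X(z) = (1/2)z/(z - 1/2)^2, |z| > 1/2

Answer: (1/2)z/(z - 1/2)^2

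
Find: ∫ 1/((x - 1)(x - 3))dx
Partial fractions: 1/((x-1)(x-3))=A/(x-1) + B/(x-3)
A=-1/2, B=1/2
∫ [-1/2· 1/(x-1) + 1/2· 1/(x-3)] dx
=(1/2)[ln|x-3| - ln|x-1|] + C

Answer: (1/2)·ln|(x-3)/(x-1)| + C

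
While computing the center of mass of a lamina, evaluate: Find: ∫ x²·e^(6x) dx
Integration by parts twice:
First: u = x², dv = e^(6x) dx => x²e^(6x)/6 - (2/6)∫ xe^(6x) dx
Second (∫ xe^(6x) dx): xe^(6x)/6 - e^(6x)/36
Combining: e^(6x)(x²/6-2x/36+2/216)+C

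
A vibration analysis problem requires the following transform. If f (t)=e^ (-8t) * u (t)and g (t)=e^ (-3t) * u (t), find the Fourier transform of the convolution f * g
By the convolution theorem: F{f*g} = F(omega)*G(omega)
F(omega) = 1/(8 + j*omega), G(omega) = 1/(3 + j*omega)
F{f*g} = 1/((8 + j*omega)(3 + j*omega))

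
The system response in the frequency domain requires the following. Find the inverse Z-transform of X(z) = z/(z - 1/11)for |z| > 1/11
Standard pair: z/(z-a) <-> a^n * u[n] for causal signals
With a = 1/11: x[n] = (1/11)^n * u[n]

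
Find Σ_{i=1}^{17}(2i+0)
=2·Σ i + 0·17=2·153 + 0=306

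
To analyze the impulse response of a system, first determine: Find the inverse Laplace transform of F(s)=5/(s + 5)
L^(-1){5/(s-a)}=c·e^(at)
Here a=-5, c=5

Answer: 5e^(-5t)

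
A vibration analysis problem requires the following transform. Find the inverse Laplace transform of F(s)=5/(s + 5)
L^(-1){5/(s-a)}=c·e^(at)
Here a=-5, c=5

Answer: 5e^(-5t)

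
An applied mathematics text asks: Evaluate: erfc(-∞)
erfc(x) = 1 - erf(x); erfc(-∞) = 1 - erf(-∞) = 1 - (-1) = 2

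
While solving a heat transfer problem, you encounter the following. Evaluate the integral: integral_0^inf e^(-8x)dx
integral_0^inf e^(-8x) dx = [-1/8*e^(-8x)]_0^inf
= 0 - (-1/8) = 1/8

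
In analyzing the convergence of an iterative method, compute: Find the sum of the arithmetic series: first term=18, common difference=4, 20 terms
Last term: a_n = 18+(20-1)·4 = 94
Sum = n(a_1+a_n)/2 = 20(18+94)/2 = 1120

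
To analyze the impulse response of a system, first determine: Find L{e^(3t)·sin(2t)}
First shifting: L{e^(at)f(t)}=F(s-a)
L{sin(2t)}=2/(s² + 4)
Shift: 2/((s-3)² + 4)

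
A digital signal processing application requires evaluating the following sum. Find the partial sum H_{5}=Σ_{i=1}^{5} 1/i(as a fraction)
H_5 = 1+1/2+1/3+...+1/5
= 137/60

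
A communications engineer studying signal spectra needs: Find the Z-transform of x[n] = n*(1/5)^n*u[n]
Using the property Z{n*a^n*u[n]} = az/(z-a)^2
With a = 1/5: X(z) = (1/5)z/(z - 1/5)^2, |z| > 1/5

Answer: (1/5)z/(z - 1/5)^2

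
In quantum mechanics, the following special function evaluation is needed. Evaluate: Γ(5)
Γ(n)=(n-1)! for positive integers
Γ(5)=4!=24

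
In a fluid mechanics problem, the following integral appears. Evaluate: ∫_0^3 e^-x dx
Antiderivative: -e^-x
Evaluate: -(e^-3 - 1)

Answer: (e^-3 - 1)/(-1)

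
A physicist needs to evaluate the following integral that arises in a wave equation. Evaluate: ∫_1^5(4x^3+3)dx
Step 1: Find antiderivative F(x) = x^4+3x
Step 2: F(5) - F(1) = 640 - (4) = 636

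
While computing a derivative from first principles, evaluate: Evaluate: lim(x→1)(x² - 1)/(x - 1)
Factor: (x² - 1)=(x-1)(x+1)
Cancel (x-1): lim(x→1) (x+1)=2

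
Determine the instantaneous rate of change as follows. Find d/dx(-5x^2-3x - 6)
Power rule: d/dx(ax^n)=n·a·x^(n-1)
Term by term: -10·x - 3

Answer: -10x - 3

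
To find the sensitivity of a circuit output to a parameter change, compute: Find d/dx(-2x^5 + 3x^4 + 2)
Power rule: d/dx(ax^n)=n·a·x^(n-1)
Term by term: -10·x^4 + 12·x^3

Answer: -10x^4 + 12x^3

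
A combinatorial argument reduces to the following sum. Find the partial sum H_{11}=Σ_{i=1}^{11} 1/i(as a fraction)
H_11=1 + 1/2 + 1/3 + ... + 1/11
=83711/27720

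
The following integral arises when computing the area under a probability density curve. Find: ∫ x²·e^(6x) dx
Integration by parts twice:
First: u=x², dv=e^(6x) dx => x²e^(6x)/6 - (2/6)∫ xe^(6x) dx
Second (∫ xe^(6x) dx): xe^(6x)/6 - e^(6x)/36
Combining: e^(6x)(x²/6-2x/36+2/216)+C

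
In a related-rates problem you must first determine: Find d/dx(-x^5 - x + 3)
Power rule: d/dx(ax^n) = n·a·x^(n-1)
Term by term: -5·x^4 - 1

Answer: -5x^4 - 1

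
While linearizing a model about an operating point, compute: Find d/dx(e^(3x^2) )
Chain rule: d/dx[e^u]=e^u · u' where u=3x^2
u'=6x

Answer: 6x·e^(3x^2)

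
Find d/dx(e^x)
Chain rule: d/dx[e^u] = e^u · u' where u = x
u' = 1

Answer: 1·e^x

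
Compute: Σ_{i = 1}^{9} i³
Using formula: Σ i^3=[n(n + 1)/2]²=[9·10/2]²=2025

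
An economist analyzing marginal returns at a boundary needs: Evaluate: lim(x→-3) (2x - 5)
Polynomial is continuous, so substitute x = -3:
2·(-3)-5 = -11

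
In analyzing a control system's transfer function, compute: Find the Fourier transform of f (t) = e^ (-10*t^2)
The Fourier transform of a Gaussian e^(-a*t^2) is sqrt(pi/a)*e^(-omega^2/(4a)).
With a = 10: F(omega) = sqrt(pi/10)*e^(-omega^2/40)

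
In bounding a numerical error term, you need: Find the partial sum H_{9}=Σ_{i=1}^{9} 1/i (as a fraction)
H_9 = 1+1/2+1/3+...+1/9
= 7129/2520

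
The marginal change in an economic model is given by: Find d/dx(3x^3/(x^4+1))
Quotient rule: (f/g)'=(f'g - fg')/g²
f=3x^3, f'=9x^2
g=x^4+1, g'=4x^3

Answer: (9x^2·(x^4+1)-12x^6)/(x^4+1)²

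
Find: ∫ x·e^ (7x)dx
Integration by parts: u=x, dv=e^(7x) dx
du=dx, v=e^(7x)/7
=x·e^(7x)/7 - ∫ e^(7x)/7 dx
=x·e^(7x)/7 - e^(7x)/49 + C

Answer: e^(7x)(x/7 - 1/49) + C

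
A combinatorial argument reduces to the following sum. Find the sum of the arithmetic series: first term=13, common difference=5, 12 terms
Last term: a_n=13 + (12 - 1)·5=68
Sum=n(a_1 + a_n)/2=12(13 + 68)/2=486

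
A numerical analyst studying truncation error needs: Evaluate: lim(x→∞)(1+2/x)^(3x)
Rewrite as [(1 + 2/x)^x]^3.
lim(1 + 2/x)^x = e^2, so limit = (e^2)^3 = e^6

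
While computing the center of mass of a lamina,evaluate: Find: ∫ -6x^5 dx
Using power rule: ∫ -6x^5 dx=-6/6 x^6+C=-x^6+C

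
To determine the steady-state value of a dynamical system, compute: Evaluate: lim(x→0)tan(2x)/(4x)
tan(u) ≈ u for small u:
tan(2x)/(4x) ≈ 2x/(4x) = 2/4

Answer: 1/2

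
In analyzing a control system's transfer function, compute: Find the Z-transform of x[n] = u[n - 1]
Using the time-shift property: Z{u[n-1]}=z^(-1) * z/(z-1)
=z^(0)/(z-1)

Answer: 1/(z-1)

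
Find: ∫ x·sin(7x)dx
By parts: u=x, dv=sin(7x) dx
du=dx, v=-cos(7x)/7
=-x·cos(7x)/7 + sin(7x)/7² + C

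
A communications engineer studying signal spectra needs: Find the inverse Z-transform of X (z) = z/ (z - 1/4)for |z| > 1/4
Standard pair: z/(z-a) <-> a^n * u[n] for causal signals
With a = 1/4: x[n] = (1/4)^n * u[n]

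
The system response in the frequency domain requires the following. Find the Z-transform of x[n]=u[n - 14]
Using the time-shift property: Z{u[n-14]} = z^(-14) * z/(z-1)
= z^(-13)/(z-1)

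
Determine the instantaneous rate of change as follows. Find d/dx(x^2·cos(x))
Product rule: (fg)' = f'g+fg'
f = x^2, f' = 2x
g = cos(x), g' = -sin(x)

Answer: 2x·cos(x) - x^2·sin(x)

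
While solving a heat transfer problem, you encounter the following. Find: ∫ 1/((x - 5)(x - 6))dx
Partial fractions: 1/((x-5)(x-6))=A/(x-5)+B/(x-6)
A=-1, B=1
∫ [-1· 1/(x-5)+1· 1/(x-6)] dx
=(1)[ln|x-6| - ln|x-5|]+C

Answer: ln|(x-6)/(x-5)|+C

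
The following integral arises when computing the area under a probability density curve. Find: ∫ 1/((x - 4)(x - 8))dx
Partial fractions: 1/((x-4)(x-8))=A/(x-4) + B/(x-8)
A=-1/4, B=1/4
∫ [-1/4· 1/(x-4) + 1/4· 1/(x-8)] dx
=(1/4)[ln|x-8| - ln|x-4|] + C

Answer: (1/4)·ln|(x-8)/(x-4)| + C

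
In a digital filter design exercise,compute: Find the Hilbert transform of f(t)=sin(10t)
The Hilbert transform shifts each frequency component by -pi/2.
H{sin(wt)} = -cos(wt)
With w = 10: H{sin(10t)} = -cos(10t)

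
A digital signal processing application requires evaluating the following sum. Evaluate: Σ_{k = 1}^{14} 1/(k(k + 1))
Partial fractions: 1/(k(k+1)) = 1/k - 1/(k+1)
Telescoping sum: 1(1-1/15) = 1·14/15

Answer: 14/15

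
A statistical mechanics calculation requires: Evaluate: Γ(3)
Γ(n) = (n-1)! for positive integers
Γ(3) = 2! = 2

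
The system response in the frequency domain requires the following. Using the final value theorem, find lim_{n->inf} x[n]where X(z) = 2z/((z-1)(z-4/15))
Final value theorem: lim x[n] = lim_{z->1} (z-1)*X(z)
(z-1)*X(z) = 2z/(z-4/15)
As z->1: 2/(1 - 4/15) = 2/(11/15) = 30/11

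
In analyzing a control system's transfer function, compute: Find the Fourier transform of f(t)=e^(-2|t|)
Using the standard pair: F{e^(-a|t|)} = 2a/(a^2+omega^2)
With a = 2: F(omega) = 4/(4+omega^2)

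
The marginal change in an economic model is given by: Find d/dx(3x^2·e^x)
Product rule: (fg)'=f'g + fg'
f=3x^2, f'=6x
g=e^x, g'=e^x

Answer: 6x·e^x + 3x^2·e^x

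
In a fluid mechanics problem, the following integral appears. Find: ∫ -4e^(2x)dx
Since d/dx[e^(2x)]=2e^(2x), we get -2 e^(2x)+C

Answer: -2e^(2x)+C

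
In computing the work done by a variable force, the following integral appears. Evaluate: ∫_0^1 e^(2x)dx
Antiderivative: (1/2)e^(2x)
Evaluate: (1/2)(e^2-1)

Answer: (e^2-1)/2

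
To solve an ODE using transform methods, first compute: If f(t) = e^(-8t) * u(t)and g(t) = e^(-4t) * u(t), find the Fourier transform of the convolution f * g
By the convolution theorem: F{f * g}=F(omega) * G(omega)
F(omega)=1/(8 + j * omega), G(omega)=1/(4 + j * omega)
F{f * g}=1/((8 + j * omega)(4 + j * omega))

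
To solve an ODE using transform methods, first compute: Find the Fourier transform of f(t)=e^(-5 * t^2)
The Fourier transform of a Gaussian e^(-a*t^2) is sqrt(pi/a)*e^(-omega^2/(4a)).
With a=5: F(omega)=sqrt(pi/5)*e^(-omega^2/20)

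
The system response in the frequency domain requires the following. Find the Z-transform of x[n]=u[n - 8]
Using the time-shift property: Z{u[n-8]} = z^(-8)*z/(z-1)
= z^(-7)/(z-1)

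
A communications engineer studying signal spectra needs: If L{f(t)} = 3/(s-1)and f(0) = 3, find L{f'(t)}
L{f'(t)} = s·F(s) - f(0) = 3s/(s-1) - 3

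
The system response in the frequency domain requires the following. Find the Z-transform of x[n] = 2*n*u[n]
Z{n * u[n]} = z/(z-1)^2
By linearity: Z{2 * n * u[n]} = 2z/(z-1)^2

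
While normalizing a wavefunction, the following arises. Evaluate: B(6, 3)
B(x,y)=Γ(x)Γ(y)/Γ(x + y)=(x-1)!(y-1)!/(x + y-1)!
B(6,3)=5!·2!/8!=1/168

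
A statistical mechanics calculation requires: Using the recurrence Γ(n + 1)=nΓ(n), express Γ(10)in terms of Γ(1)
Γ(10) = 9Γ(9) = 9·8Γ(8) = ... = 9!·Γ(1) = 362880·Γ(1)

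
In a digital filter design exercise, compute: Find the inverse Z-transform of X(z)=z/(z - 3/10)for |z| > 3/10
Standard pair: z/(z-a) <-> a^n*u[n] for causal signals
With a = 3/10: x[n] = (3/10)^n*u[n]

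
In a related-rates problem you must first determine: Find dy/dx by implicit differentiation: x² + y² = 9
Differentiate both sides: 2x+2y·(dy/dx)=0
Solve: dy/dx=-2x/(2y)=-x/y

Answer: dy/dx=-x/y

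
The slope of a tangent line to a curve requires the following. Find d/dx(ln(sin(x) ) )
Chain rule: d/dx[ln(u)]=u'/u where u=sin(x)
u'=cos(x)

Answer: (cos(x))/(sin(x))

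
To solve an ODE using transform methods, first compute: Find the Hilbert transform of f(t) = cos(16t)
The Hilbert transform shifts each frequency component by -pi/2.
H{cos(wt)} = sin(wt)
With w = 16: H{cos(16t)} = sin(16t)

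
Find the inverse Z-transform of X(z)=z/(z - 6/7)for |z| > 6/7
Standard pair: z/(z-a) <-> a^n * u[n] for causal signals
With a=6/7: x[n]=(6/7)^n * u[n]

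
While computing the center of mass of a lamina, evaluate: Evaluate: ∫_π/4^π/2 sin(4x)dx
Antiderivative: -cos(4x)/4
Evaluate at bounds: [-cos(4·π/2)/4] - [-cos(4·π/4)/4]
=(-(1) + (-1))/4=-1/2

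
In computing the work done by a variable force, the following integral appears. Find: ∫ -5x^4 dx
Using power rule: ∫ -5x^4 dx=-5/5 x^5 + C=-x^5 + C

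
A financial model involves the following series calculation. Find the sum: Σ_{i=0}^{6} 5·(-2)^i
Geometric series: S = a(1 - r^n)/(1 - r)
a = 5, r = -2, n = 7
S = 5(1+128)/3 = 215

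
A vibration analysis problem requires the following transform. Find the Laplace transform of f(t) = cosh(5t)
L{cosh(at)}=s/(s²-a²)
L{cosh(5t)}=s/(s²-25)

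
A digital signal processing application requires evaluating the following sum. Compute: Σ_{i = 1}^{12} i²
Using formula: Σ i^2=n(n+1)(2n+1)/6=12·13·25/6=650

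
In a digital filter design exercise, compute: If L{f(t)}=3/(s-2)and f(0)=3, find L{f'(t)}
L{f'(t)} = s·F(s) - f(0) = 3s/(s-2) - 3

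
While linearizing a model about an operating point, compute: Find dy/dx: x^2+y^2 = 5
Differentiate: 2x+2y·(dy/dx)=0
dy/dx=-2x/(2y)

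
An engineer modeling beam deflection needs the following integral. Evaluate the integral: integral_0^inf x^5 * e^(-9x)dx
This is a Gamma integral. Substitute u=9x (du=9 dx):
integral_0^inf x^5*e^(-9x) dx=(1/9^6) integral_0^inf u^5*e^(-u) du
=Gamma(6)/9^6=5!/9^6=120/531441

Answer: 40/177147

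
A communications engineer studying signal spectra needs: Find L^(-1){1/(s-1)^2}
L^(-1){1/(s-a)^n} = t^(n-1)·e^(at)/(n-1)!
Here a = 1, n = 2: t^1·e^(t)/1

Answer: t·e^(t)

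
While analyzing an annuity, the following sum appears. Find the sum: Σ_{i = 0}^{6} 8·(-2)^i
Geometric series: S=a(1 - r^n)/(1 - r)
a=8, r=-2, n=7
S=8(1 + 128)/3=344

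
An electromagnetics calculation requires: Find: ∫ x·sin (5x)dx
By parts: u=x, dv=sin(5x) dx
du=dx, v=-cos(5x)/5
=-x·cos(5x)/5 + sin(5x)/5² + C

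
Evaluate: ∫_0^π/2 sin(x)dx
Antiderivative: -cos(x)
Evaluate at bounds: [-cos(1·π/2)/1] - [-cos(1·0)/1]
= (-(0)+(1))/1 = 1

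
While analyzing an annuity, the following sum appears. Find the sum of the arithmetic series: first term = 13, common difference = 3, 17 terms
Last term: a_n = 13 + (17 - 1)·3 = 61
Sum = n(a_1 + a_n)/2 = 17(13 + 61)/2 = 629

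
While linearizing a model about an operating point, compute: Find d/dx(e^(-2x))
Chain rule: d/dx[e^u]=e^u · u' where u=-2x
u'=-2

Answer: -2·e^(-2x)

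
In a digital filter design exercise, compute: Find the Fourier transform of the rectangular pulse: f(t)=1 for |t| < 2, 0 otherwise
F(omega) = integral from -2 to 2 of e^(-j * omega * t) dt
= 2 * sin(2 * omega)/omega = 4 * sinc(2 * omega/pi)

Answer: 2 * sin(2 * omega)/omega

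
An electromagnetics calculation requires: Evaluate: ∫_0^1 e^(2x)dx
Antiderivative: (1/2)e^(2x)
Evaluate: (1/2)(e^2 - 1)

Answer: (e^2 - 1)/2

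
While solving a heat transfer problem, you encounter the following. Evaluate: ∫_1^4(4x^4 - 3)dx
Step 1: Find antiderivative F(x) = (4/5)x^5-3x
Step 2: F(4) - F(1) = 4036/5 - (-11/5) = 4047/5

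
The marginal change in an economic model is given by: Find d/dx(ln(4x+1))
Chain rule: d/dx[ln(u)]=u'/u where u=4x+1
u'=4

Answer: (4)/(4x+1)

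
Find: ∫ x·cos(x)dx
By parts: u = x, dv = cos(x) dx
du = dx, v = sin(x)
= x·sin(x) + cos(x) + C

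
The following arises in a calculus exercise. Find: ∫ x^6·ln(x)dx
By parts: u = ln(x), dv = x^6 dx
du = 1/x dx, v = x^7/7
= x^7·ln(x)/7 - ∫ x^6/7 dx
= x^7·ln(x)/7 - x^7/49 + C

Answer: x^7(ln(x)/7 - 1/49) + C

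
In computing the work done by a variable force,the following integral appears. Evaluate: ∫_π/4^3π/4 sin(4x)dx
Antiderivative: -cos(4x)/4
Evaluate at bounds: [-cos(4·3π/4)/4] - [-cos(4·π/4)/4]
=(-(-1)+(-1))/4=0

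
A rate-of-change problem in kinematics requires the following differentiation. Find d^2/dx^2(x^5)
Apply power rule 2 times:
d^1: 5x^4
d^2: 20x^3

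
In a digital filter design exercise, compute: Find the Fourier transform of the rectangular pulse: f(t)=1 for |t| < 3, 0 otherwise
F(omega) = integral from -3 to 3 of e^(-j * omega * t) dt
= 2 * sin(3 * omega)/omega = 6 * sinc(3 * omega/pi)

Answer: 2 * sin(3 * omega)/omega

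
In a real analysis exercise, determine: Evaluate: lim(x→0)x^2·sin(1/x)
Squeeze theorem: -|x^2| ≤ x^2·sin(1/x) ≤ |x^2|
Since x^2 → 0 as x → 0, by squeeze theorem the limit is 0

Answer: 0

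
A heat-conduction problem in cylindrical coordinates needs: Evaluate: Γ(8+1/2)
Γ(n + 1/2) = (2n)!√π/(4^n·n!)
= 20922789888000√π/(65536·40320) = (2027025/256)·√π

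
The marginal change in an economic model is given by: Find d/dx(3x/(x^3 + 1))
Quotient rule: (f/g)' = (f'g - fg')/g²
f = 3x, f' = 3
g = x^3+1, g' = 3x^2

Answer: (3·(x^3+1)-9x^3)/(x^3+1)²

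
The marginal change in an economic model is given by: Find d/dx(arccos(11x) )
d/dx[arccos(u)]=-u'/√(1-u²), u=11x, u'=11

Answer: -11/√(1 - 121x²)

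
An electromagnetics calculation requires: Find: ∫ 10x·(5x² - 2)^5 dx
Let u=5x² - 2, du=10x dx
∫ u^5 du=u^6/6+C

Answer: (5x² - 2)^6/6+C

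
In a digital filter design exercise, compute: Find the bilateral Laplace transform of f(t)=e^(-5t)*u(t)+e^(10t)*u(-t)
For e^(-5t)*u(t): L = 1/(s+5), Re(s) > -5
For e^(10t)*u(-t): L = -1/(s-10), Re(s) < 10
Combined: F(s) = 1/(s+5)-1/(s-10), -5 < Re(s) < 10

Answer: 1/(s+5)-1/(s-10), ROC: -5 < Re(s) < 10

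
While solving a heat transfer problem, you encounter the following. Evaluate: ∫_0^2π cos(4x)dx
Antiderivative: sin(4x)/4
Evaluate at bounds: [sin(4·2π)/4] - [sin(4·0)/4]
=((0) - (0))/4=0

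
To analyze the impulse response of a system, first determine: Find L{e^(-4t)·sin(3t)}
First shifting: L{e^(at)f(t)} = F(s-a)
L{sin(3t)} = 3/(s² + 9)
Shift: 3/((s + 4)² + 9)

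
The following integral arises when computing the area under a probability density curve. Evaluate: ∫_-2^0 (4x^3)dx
Step 1: Find antiderivative F(x) = x^4
Step 2: F(0) - F(-2) = 0 - (16) = -16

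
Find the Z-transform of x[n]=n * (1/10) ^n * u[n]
Using the property Z{n*a^n*u[n]}=az/(z-a)^2
With a=1/10: X(z)=(1/10)z/(z - 1/10)^2, |z| > 1/10

Answer: (1/10)z/(z - 1/10)^2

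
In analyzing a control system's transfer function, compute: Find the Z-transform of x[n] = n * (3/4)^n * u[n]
Using the property Z{n*a^n*u[n]} = az/(z-a)^2
With a = 3/4: X(z) = (3/4)z/(z - 3/4)^2, |z| > 3/4

Answer: (3/4)z/(z - 3/4)^2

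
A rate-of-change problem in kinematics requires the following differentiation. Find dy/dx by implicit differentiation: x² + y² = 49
Differentiate both sides: 2x + 2y·(dy/dx)=0
Solve: dy/dx=-2x/(2y)=-x/y

Answer: dy/dx=-x/y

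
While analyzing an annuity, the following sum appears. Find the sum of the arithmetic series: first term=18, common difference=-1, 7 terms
Last term: a_n=18 + (7 - 1)·-1=12
Sum=n(a_1 + a_n)/2=7(18 + 12)/2=105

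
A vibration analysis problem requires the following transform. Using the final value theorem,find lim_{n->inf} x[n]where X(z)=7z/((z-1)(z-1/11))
Final value theorem: lim x[n]=lim_{z->1} (z-1) * X(z)
(z-1) * X(z)=7z/(z-1/11)
As z->1: 7/(1 - 1/11)=7/(10/11)=77/10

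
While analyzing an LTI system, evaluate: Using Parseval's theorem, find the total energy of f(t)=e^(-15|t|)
Parseval's theorem: E = integral |f(t)|^2 dt = (1/2pi) integral |F(omega)|^2 domega
E = integral_{-inf}^{inf} e^(-30|t|) dt = 2*integral_0^inf e^(-30t) dt = 2/(2*15) = 1/15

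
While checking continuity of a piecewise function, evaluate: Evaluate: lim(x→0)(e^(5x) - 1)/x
L'Hôpital (0/0): lim 5e^(5x)/1=5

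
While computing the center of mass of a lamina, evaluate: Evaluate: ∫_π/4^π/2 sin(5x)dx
Antiderivative: -cos(5x)/5
Evaluate at bounds: [-cos(5·π/2)/5] - [-cos(5·π/4)/5]
= (-(0)+(-√2/2))/5 = -√2/10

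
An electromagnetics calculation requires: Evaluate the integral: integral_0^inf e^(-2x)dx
integral_0^inf e^(-2x) dx = [-1/2 * e^(-2x)]_0^inf
= 0 - (-1/2) = 1/2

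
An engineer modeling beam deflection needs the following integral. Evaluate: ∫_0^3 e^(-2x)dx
Antiderivative: (1/(-2))e^(-2x)
Evaluate: (1/(-2))(e^-6-1)

Answer: (e^-6-1)/(-2)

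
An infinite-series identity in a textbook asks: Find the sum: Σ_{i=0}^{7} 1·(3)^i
Geometric series: S = a(1 - r^n)/(1 - r)
a = 1, r = 3, n = 8
S = 1(1 - 6561)/-2 = 3280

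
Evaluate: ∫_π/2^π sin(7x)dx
Antiderivative: -cos(7x)/7
Evaluate at bounds: [-cos(7·π)/7] - [-cos(7·π/2)/7]
= (-(-1)+(0))/7 = 1/7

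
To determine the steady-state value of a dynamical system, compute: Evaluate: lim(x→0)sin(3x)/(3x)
L'Hôpital (0/0): lim 3cos(3x)/3=3/3

Answer: 1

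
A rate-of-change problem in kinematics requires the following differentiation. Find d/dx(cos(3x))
Chain rule: d/dx[cos(u)]=-sin(u)·u' where u=3x
u'=3

Answer: -3·sin(3x)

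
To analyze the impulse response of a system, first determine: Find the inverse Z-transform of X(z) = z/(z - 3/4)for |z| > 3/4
Standard pair: z/(z-a) <-> a^n*u[n] for causal signals
With a=3/4: x[n]=(3/4)^n*u[n]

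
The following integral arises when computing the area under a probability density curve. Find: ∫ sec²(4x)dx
Since d/dx[tan(4x)]=4sec²(4x), integral=tan(4x)/4 + C

Answer: (1/4)tan(4x) + C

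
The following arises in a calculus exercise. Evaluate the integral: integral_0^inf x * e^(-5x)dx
This is a Gamma integral. Substitute u=5x (du=5 dx):
integral_0^inf x * e^(-5x) dx=(1/5^2) integral_0^inf u^1 * e^(-u) du
=Gamma(2)/5^2=1!/5^2=1/25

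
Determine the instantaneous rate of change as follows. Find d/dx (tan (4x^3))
Chain rule: d/dx[tan(u)]=sec²(u)·u' where u=4x^3
u'=12x^2

Answer: 12x^2·sec²(4x^3)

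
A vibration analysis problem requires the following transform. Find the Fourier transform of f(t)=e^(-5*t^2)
The Fourier transform of a Gaussian e^(-a*t^2) is sqrt(pi/a)*e^(-omega^2/(4a)).
With a = 5: F(omega) = sqrt(pi/5)*e^(-omega^2/20)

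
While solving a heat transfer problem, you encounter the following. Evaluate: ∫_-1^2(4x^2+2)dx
Step 1: Find antiderivative F(x) = (4/3)x^3 + 2x
Step 2: F(2) - F(-1) = 44/3 - (-10/3) = 18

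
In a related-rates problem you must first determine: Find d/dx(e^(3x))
Chain rule: d/dx[e^u] = e^u · u' where u = 3x
u' = 3

Answer: 3·e^(3x)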